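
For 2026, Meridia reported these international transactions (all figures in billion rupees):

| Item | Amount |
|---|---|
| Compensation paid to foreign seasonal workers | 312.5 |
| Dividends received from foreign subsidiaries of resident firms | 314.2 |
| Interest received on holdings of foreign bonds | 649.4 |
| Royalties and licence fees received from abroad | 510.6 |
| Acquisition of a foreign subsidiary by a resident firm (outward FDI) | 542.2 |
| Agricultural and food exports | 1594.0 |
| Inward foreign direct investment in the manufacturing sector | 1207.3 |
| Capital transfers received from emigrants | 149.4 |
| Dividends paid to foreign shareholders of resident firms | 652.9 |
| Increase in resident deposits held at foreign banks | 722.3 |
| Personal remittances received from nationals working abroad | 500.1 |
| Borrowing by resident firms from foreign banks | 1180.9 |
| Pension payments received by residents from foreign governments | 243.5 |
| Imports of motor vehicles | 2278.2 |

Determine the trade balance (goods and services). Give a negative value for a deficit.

-173.6

Goods: 1594.0 - 2278.2 = -684.2
Services: 510.6
Trade balance = -684.2 + 510.6 = -173.6
(Excluded from the trade balance — primary income: compensation paid to foreign seasonal workers 312.5, dividends received from foreign subsidiaries of resident firms 314.2, interest received on holdings of foreign bonds 649.4, dividends paid to foreign shareholders of resident firms 652.9; financial account: acquisition of a foreign subsidiary by a resident firm (outward FDI) 542.2, inward foreign direct investment in the manufacturing sector 1207.3, increase in resident deposits held at foreign banks 722.3, borrowing by resident firms from foreign banks 1180.9; capital account: capital transfers received from emigrants 149.4; secondary income: personal remittances received from nationals working abroad 500.1, pension payments received by residents from foreign governments 243.5.)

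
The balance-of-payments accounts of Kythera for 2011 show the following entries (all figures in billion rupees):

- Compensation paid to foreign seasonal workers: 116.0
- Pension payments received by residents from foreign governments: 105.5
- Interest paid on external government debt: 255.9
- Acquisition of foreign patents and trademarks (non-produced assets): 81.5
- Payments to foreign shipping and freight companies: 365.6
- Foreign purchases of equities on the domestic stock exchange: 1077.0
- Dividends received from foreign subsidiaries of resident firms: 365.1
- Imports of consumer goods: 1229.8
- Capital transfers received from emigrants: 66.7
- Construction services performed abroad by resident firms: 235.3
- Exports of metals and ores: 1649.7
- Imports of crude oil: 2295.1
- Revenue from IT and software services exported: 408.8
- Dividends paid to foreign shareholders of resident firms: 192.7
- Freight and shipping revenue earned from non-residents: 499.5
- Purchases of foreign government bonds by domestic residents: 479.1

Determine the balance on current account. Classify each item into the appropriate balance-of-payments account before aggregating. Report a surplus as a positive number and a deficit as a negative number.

Goods: -1229.8 + 1649.7 - 2295.1 = -1875.2
Services: 235.3 - 365.6 + 499.5 + 408.8 = 778.0
Primary income: -116.0 + 365.1 - 192.7 - 255.9 = -199.5
Secondary income: 105.5
Current account = (-1875.2) + 778.0 + (-199.5) + 105.5 = -1191.2
(Excluded from the current account — capital account: acquisition of foreign patents and trademarks (non-produced assets) 81.5, capital transfers received from emigrants 66.7; financial account: foreign purchases of equities on the domestic stock exchange 1077.0, purchases of foreign government bonds by domestic residents 479.1.)

-1191.2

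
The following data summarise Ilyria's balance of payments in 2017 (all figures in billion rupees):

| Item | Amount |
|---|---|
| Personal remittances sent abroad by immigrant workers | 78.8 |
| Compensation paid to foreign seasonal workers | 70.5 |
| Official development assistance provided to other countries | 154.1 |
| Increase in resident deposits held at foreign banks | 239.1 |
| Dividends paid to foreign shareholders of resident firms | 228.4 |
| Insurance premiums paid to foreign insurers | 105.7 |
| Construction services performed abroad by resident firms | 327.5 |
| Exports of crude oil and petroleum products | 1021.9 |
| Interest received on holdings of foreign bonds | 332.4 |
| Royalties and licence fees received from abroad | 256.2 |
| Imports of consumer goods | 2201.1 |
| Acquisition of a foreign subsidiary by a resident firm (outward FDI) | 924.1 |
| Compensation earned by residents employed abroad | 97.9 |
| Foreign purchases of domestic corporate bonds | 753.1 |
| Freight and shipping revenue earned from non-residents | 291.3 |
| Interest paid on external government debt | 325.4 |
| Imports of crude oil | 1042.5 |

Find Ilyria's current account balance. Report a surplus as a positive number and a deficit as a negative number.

-1879.3

Goods: -2201.1 + 1021.9 - 1042.5 = -2221.7
Services: 327.5 - 105.7 + 256.2 + 291.3 = 769.3
Primary income: -70.5 + 97.9 - 228.4 - 325.4 + 332.4 = -194.0
Secondary income: -154.1 - 78.8 = -232.9
Current account = (-2221.7) + 769.3 + (-194.0) + (-232.9) = -1879.3
(Excluded from the current account — financial account: increase in resident deposits held at foreign banks 239.1, acquisition of a foreign subsidiary by a resident firm (outward FDI) 924.1, foreign purchases of domestic corporate bonds 753.1.)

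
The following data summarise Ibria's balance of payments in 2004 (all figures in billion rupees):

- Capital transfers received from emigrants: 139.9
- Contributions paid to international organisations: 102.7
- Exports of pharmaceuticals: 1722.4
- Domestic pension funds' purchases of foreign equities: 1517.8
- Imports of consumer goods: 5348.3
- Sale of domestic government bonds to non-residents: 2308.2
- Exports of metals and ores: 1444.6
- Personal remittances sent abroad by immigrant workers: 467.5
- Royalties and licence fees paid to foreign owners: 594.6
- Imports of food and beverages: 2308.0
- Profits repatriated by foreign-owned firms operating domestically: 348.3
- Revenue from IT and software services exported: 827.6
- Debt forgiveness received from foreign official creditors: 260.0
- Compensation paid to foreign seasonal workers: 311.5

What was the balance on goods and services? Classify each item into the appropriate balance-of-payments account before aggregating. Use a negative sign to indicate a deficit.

-4256.3

Goods: -5348.3 - 2308.0 + 1722.4 + 1444.6 = -4489.3
Services: 827.6 - 594.6 = 233.0
Trade balance = -4489.3 + 233.0 = -4256.3
(Excluded from the trade balance — capital account: capital transfers received from emigrants 139.9, debt forgiveness received from foreign official creditors 260.0; secondary income: contributions paid to international organisations 102.7, personal remittances sent abroad by immigrant workers 467.5; financial account: domestic pension funds' purchases of foreign equities 1517.8, sale of domestic government bonds to non-residents 2308.2; primary income: profits repatriated by foreign-owned firms operating domestically 348.3, compensation paid to foreign seasonal workers 311.5.)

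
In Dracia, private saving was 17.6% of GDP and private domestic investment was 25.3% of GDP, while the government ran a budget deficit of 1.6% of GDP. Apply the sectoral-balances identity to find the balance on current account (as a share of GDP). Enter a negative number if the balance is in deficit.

-9.3

By the sectoral-balances identity, CA = (S_private - I) + (T - G).
Private balance = 17.6 - 25.3 = -7.7
Government balance (T - G) = -1.6
CA = -7.7 + (-1.6) = -9.3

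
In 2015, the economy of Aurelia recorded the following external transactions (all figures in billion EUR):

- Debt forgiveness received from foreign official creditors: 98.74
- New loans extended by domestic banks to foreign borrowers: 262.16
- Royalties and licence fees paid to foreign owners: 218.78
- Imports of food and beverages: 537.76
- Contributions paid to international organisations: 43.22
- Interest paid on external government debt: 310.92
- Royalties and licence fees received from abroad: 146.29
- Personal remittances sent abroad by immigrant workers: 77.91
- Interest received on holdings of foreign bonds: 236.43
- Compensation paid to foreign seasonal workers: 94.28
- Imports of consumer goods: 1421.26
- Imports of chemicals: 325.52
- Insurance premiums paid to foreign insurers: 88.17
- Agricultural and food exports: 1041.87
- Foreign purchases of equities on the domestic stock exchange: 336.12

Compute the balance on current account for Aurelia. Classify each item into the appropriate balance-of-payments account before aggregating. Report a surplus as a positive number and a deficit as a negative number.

-1693.23

Goods: -537.76 - 325.52 + 1041.87 - 1421.26 = -1242.67
Services: -218.78 + 146.29 - 88.17 = -160.66
Primary income: 236.43 - 94.28 - 310.92 = -168.77
Secondary income: -77.91 - 43.22 = -121.13
Current account = (-1242.67) + (-160.66) + (-168.77) + (-121.13) = -1693.23
(Excluded from the current account — capital account: debt forgiveness received from foreign official creditors 98.74; financial account: new loans extended by domestic banks to foreign borrowers 262.16, foreign purchases of equities on the domestic stock exchange 336.12.)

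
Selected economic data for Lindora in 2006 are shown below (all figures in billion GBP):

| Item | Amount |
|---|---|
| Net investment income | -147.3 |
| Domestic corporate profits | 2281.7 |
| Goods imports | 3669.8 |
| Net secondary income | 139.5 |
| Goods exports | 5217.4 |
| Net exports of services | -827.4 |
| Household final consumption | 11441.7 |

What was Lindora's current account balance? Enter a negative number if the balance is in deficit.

712.4

Goods balance = 5217.4 - 3669.8 = 1547.6
Services balance = -827.4
Trade balance (goods + services) = 1547.6 + (-827.4) = 720.2
Net primary income = -147.3
Net secondary income = 139.5
Current account = 720.2 + (-147.3) + 139.5 = 712.4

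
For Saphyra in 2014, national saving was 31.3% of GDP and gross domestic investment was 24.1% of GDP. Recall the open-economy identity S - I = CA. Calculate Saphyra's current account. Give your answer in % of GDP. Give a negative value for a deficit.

7.2

CA = S - I = 31.3 - 24.1 = 7.2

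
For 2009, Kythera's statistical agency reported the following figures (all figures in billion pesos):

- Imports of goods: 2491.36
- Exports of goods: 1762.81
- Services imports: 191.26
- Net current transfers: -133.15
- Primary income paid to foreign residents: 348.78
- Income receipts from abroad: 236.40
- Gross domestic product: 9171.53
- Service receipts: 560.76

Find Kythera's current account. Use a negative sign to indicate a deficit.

-604.58

Goods balance = 1762.81 - 2491.36 = -728.55
Services balance = 560.76 - 191.26 = 369.50
Trade balance (goods + services) = -728.55 + 369.50 = -359.05
Net primary income = 236.40 - 348.78 = -112.38
Net secondary income = -133.15
Current account = -359.05 + (-112.38) + (-133.15) = -604.58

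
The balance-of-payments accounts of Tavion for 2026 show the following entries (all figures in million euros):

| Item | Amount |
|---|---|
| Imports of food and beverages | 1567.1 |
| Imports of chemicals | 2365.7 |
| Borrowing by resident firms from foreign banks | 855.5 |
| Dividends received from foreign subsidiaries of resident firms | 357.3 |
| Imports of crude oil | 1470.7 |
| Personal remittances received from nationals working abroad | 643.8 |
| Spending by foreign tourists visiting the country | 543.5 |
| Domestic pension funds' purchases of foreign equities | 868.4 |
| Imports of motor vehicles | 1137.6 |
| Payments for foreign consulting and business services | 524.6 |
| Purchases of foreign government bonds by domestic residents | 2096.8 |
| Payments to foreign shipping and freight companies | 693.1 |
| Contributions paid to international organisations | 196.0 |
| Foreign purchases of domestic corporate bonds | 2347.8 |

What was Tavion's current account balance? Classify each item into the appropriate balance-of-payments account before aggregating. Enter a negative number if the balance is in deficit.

-6410.2

Goods: -1567.1 - 1137.6 - 1470.7 - 2365.7 = -6541.1
Services: -693.1 - 524.6 + 543.5 = -674.2
Primary income: 357.3
Secondary income: -196.0 + 643.8 = 447.8
Current account = (-6541.1) + (-674.2) + 357.3 + 447.8 = -6410.2
(Excluded from the current account — financial account: borrowing by resident firms from foreign banks 855.5, domestic pension funds' purchases of foreign equities 868.4, purchases of foreign government bonds by domestic residents 2096.8, foreign purchases of domestic corporate bonds 2347.8.)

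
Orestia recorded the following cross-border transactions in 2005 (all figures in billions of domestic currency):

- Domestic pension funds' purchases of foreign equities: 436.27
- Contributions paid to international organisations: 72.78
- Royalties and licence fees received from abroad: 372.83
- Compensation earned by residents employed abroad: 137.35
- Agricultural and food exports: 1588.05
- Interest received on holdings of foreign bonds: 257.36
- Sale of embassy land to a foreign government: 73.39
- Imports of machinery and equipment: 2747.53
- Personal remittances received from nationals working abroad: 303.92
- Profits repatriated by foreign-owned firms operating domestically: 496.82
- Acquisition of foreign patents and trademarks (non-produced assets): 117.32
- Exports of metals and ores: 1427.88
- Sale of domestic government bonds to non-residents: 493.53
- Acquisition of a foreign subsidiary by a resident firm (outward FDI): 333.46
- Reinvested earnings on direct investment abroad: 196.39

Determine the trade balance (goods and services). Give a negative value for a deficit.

Goods: 1427.88 + 1588.05 - 2747.53 = 268.40
Services: 372.83
Trade balance = 268.40 + 372.83 = 641.23
(Excluded from the trade balance — financial account: domestic pension funds' purchases of foreign equities 436.27, sale of domestic government bonds to non-residents 493.53, acquisition of a foreign subsidiary by a resident firm (outward FDI) 333.46; secondary income: contributions paid to international organisations 72.78, personal remittances received from nationals working abroad 303.92; primary income: compensation earned by residents employed abroad 137.35, interest received on holdings of foreign bonds 257.36, profits repatriated by foreign-owned firms operating domestically 496.82, reinvested earnings on direct investment abroad 196.39; capital account: sale of embassy land to a foreign government 73.39, acquisition of foreign patents and trademarks (non-produced assets) 117.32.)

641.23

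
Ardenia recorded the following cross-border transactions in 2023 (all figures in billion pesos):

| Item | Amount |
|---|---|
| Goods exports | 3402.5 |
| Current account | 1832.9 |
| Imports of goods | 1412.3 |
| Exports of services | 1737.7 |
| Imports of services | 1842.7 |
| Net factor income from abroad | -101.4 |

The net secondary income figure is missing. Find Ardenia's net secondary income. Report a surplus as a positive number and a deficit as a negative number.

49.1

Current account = goods balance + services balance + net primary income + net secondary income
Sum of the known components = 1783.8
Net secondary income = CA - (known components) = 1832.9 - 1783.8 = 49.1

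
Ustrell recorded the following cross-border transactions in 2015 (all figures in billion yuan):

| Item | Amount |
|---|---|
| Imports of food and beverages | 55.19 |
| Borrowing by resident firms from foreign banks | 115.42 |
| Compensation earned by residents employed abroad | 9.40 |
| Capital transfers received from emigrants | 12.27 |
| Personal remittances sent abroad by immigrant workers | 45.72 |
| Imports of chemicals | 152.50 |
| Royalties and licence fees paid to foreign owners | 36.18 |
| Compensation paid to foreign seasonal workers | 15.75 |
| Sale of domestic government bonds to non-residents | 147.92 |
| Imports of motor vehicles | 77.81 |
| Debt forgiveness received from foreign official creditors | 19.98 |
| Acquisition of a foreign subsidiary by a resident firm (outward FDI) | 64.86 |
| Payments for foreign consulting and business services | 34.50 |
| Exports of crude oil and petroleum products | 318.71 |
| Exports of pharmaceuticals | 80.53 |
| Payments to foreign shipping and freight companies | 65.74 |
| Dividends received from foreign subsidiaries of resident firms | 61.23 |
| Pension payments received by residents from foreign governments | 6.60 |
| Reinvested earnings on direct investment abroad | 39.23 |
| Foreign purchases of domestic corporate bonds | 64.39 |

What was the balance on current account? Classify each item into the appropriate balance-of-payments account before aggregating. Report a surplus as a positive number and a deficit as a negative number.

32.31

Goods: -77.81 + 80.53 - 55.19 - 152.50 + 318.71 = 113.74
Services: -36.18 - 65.74 - 34.50 = -136.42
Primary income: -15.75 + 9.40 + 61.23 + 39.23 = 94.11
Secondary income: 6.60 - 45.72 = -39.12
Current account = 113.74 + (-136.42) + 94.11 + (-39.12) = 32.31
(Excluded from the current account — financial account: borrowing by resident firms from foreign banks 115.42, sale of domestic government bonds to non-residents 147.92, acquisition of a foreign subsidiary by a resident firm (outward FDI) 64.86, foreign purchases of domestic corporate bonds 64.39; capital account: capital transfers received from emigrants 12.27, debt forgiveness received from foreign official creditors 19.98.)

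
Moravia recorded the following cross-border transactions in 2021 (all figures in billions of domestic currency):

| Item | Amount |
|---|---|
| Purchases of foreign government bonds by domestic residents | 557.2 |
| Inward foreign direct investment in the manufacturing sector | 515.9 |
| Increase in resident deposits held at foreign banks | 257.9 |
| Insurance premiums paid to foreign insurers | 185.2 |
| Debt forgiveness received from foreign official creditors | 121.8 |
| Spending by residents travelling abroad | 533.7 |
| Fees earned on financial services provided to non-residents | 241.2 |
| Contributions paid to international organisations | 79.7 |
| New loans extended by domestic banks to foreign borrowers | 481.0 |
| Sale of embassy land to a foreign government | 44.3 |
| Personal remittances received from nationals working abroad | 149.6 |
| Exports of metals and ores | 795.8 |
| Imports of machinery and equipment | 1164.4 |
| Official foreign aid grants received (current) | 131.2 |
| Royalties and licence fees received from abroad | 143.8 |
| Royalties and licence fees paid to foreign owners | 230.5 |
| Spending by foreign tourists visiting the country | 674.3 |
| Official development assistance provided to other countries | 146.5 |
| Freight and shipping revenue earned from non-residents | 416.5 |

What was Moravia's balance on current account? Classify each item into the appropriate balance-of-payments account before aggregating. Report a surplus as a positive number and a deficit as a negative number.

212.4

Goods: 795.8 - 1164.4 = -368.6
Services: -230.5 + 241.2 + 143.8 - 185.2 + 416.5 + 674.3 - 533.7 = 526.4
Secondary income: -146.5 + 131.2 - 79.7 + 149.6 = 54.6
Current account = (-368.6) + 526.4 + 54.6 = 212.4
(Excluded from the current account — financial account: purchases of foreign government bonds by domestic residents 557.2, inward foreign direct investment in the manufacturing sector 515.9, increase in resident deposits held at foreign banks 257.9, new loans extended by domestic banks to foreign borrowers 481.0; capital account: debt forgiveness received from foreign official creditors 121.8, sale of embassy land to a foreign government 44.3.)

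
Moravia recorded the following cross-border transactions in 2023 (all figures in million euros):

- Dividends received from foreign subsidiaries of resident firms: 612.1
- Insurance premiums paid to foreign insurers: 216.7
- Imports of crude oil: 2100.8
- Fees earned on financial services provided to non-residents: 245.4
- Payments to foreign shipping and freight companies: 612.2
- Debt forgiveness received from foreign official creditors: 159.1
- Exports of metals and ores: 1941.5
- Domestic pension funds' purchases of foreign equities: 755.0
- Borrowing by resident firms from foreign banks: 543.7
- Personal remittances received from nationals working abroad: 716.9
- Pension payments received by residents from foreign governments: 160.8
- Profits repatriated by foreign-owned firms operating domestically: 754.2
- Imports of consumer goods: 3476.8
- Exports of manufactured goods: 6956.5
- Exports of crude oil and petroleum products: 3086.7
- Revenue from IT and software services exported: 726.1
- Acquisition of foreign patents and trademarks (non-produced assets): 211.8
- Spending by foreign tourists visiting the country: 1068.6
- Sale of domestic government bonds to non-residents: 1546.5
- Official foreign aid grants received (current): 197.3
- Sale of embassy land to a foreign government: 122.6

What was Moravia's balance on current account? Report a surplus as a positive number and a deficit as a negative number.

8551.2

Goods: 1941.5 - 2100.8 - 3476.8 + 3086.7 + 6956.5 = 6407.1
Services: -216.7 - 612.2 + 245.4 + 1068.6 + 726.1 = 1211.2
Primary income: 612.1 - 754.2 = -142.1
Secondary income: 197.3 + 160.8 + 716.9 = 1075.0
Current account = 6407.1 + 1211.2 + (-142.1) + 1075.0 = 8551.2
(Excluded from the current account — capital account: debt forgiveness received from foreign official creditors 159.1, acquisition of foreign patents and trademarks (non-produced assets) 211.8, sale of embassy land to a foreign government 122.6; financial account: domestic pension funds' purchases of foreign equities 755.0, borrowing by resident firms from foreign banks 543.7, sale of domestic government bonds to non-residents 1546.5.)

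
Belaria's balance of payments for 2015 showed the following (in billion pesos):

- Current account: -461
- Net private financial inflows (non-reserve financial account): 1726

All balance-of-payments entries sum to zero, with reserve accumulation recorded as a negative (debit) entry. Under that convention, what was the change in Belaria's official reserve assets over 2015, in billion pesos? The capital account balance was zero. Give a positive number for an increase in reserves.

1265

Official reserve transactions balance = -((-461) + 1726) = -1265
An accumulation of reserves is recorded as a debit (negative entry), so the change in the stock of reserves is the negative of that balance.
Change in official reserves = -(-1265) = 1265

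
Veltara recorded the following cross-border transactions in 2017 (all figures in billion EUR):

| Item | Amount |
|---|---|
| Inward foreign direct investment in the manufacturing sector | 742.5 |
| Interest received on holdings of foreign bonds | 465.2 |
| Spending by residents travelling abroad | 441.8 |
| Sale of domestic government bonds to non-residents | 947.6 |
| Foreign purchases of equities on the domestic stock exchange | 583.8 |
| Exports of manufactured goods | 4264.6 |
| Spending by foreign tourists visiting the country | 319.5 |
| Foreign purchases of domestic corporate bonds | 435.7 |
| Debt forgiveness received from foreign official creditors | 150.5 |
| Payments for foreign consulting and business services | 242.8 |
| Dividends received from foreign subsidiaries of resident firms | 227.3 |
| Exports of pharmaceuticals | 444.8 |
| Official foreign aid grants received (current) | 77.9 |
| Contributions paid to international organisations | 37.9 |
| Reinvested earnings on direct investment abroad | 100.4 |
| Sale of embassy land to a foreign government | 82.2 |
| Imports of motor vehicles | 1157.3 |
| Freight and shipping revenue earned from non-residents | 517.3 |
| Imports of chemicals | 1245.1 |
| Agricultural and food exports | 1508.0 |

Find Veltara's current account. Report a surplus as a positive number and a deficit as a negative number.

Goods: -1245.1 - 1157.3 + 1508.0 + 444.8 + 4264.6 = 3815.0
Services: 319.5 - 441.8 + 517.3 - 242.8 = 152.2
Primary income: 227.3 + 100.4 + 465.2 = 792.9
Secondary income: 77.9 - 37.9 = 40.0
Current account = 3815.0 + 152.2 + 792.9 + 40.0 = 4800.1
(Excluded from the current account — financial account: inward foreign direct investment in the manufacturing sector 742.5, sale of domestic government bonds to non-residents 947.6, foreign purchases of equities on the domestic stock exchange 583.8, foreign purchases of domestic corporate bonds 435.7; capital account: debt forgiveness received from foreign official creditors 150.5, sale of embassy land to a foreign government 82.2.)

4800.1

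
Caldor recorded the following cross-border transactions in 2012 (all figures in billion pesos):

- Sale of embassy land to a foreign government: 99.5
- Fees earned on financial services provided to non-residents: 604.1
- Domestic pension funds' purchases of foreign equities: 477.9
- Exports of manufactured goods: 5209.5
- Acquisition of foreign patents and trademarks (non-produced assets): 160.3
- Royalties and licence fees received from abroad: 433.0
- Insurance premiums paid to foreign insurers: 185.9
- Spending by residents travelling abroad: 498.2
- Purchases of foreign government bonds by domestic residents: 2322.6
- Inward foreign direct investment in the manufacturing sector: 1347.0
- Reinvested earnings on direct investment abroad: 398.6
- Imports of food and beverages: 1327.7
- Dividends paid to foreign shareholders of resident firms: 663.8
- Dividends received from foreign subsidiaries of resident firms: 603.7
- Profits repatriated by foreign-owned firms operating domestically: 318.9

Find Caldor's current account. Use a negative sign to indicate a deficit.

Goods: -1327.7 + 5209.5 = 3881.8
Services: -185.9 - 498.2 + 604.1 + 433.0 = 353.0
Primary income: 603.7 + 398.6 - 318.9 - 663.8 = 19.6
Current account = 3881.8 + 353.0 + 19.6 = 4254.4
(Excluded from the current account — capital account: sale of embassy land to a foreign government 99.5, acquisition of foreign patents and trademarks (non-produced assets) 160.3; financial account: domestic pension funds' purchases of foreign equities 477.9, purchases of foreign government bonds by domestic residents 2322.6, inward foreign direct investment in the manufacturing sector 1347.0.)

4254.4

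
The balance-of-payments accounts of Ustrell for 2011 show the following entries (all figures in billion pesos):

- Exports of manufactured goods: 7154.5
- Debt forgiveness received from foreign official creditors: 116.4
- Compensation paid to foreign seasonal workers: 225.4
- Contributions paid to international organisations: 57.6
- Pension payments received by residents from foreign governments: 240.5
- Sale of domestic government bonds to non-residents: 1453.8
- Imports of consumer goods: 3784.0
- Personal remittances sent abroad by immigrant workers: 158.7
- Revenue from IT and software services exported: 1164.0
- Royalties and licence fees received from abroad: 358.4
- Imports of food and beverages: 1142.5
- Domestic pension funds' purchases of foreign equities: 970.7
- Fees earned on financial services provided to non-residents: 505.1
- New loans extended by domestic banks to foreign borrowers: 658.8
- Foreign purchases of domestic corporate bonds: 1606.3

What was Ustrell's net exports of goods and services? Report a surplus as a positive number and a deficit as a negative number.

Goods: -3784.0 - 1142.5 + 7154.5 = 2228.0
Services: 505.1 + 358.4 + 1164.0 = 2027.5
Trade balance = 2228.0 + 2027.5 = 4255.5
(Excluded from the trade balance — capital account: debt forgiveness received from foreign official creditors 116.4; primary income: compensation paid to foreign seasonal workers 225.4; secondary income: contributions paid to international organisations 57.6, pension payments received by residents from foreign governments 240.5, personal remittances sent abroad by immigrant workers 158.7; financial account: sale of domestic government bonds to non-residents 1453.8, domestic pension funds' purchases of foreign equities 970.7, new loans extended by domestic banks to foreign borrowers 658.8, foreign purchases of domestic corporate bonds 1606.3.)

4255.5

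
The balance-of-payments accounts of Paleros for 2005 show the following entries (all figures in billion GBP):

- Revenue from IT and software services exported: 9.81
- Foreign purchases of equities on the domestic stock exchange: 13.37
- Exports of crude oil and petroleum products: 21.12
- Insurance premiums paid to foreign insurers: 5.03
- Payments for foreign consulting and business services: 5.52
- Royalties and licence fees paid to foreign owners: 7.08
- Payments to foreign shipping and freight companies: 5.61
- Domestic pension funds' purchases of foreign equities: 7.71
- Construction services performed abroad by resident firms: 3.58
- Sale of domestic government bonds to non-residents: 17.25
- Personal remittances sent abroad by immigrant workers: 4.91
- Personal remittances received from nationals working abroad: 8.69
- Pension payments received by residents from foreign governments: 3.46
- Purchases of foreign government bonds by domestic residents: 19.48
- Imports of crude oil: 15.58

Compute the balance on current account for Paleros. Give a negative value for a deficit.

Goods: 21.12 - 15.58 = 5.54
Services: -5.52 + 3.58 - 7.08 - 5.03 + 9.81 - 5.61 = -9.85
Secondary income: -4.91 + 3.46 + 8.69 = 7.24
Current account = 5.54 + (-9.85) + 7.24 = 2.93
(Excluded from the current account — financial account: foreign purchases of equities on the domestic stock exchange 13.37, domestic pension funds' purchases of foreign equities 7.71, sale of domestic government bonds to non-residents 17.25, purchases of foreign government bonds by domestic residents 19.48.)

2.93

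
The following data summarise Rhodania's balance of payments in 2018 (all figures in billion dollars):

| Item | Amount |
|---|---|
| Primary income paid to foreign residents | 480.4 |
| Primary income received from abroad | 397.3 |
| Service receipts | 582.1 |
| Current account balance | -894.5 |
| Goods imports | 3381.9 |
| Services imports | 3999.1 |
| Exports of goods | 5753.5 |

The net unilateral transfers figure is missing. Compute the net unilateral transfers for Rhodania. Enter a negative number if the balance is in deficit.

Current account = goods balance + services balance + net primary income + net secondary income
Sum of the known components = -1128.5
Net unilateral transfers = CA - (known components) = -894.5 - (-1128.5) = 234.0

234.0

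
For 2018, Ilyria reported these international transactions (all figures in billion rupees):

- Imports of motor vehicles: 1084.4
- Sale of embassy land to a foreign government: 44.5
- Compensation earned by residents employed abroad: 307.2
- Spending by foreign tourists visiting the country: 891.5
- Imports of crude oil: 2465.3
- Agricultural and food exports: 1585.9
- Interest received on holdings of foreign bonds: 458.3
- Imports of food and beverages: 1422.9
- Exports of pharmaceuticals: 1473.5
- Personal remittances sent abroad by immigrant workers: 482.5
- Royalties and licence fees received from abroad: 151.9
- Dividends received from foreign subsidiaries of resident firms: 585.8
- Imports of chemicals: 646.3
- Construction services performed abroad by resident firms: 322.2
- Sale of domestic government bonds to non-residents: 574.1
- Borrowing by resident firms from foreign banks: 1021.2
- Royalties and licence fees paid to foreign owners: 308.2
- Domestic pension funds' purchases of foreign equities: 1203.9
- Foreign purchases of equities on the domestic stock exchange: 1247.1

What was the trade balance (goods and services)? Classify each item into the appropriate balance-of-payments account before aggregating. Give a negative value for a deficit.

-1502.1

Goods: -2465.3 - 1422.9 + 1585.9 - 646.3 - 1084.4 + 1473.5 = -2559.5
Services: 151.9 + 322.2 + 891.5 - 308.2 = 1057.4
Trade balance = -2559.5 + 1057.4 = -1502.1
(Excluded from the trade balance — capital account: sale of embassy land to a foreign government 44.5; primary income: compensation earned by residents employed abroad 307.2, interest received on holdings of foreign bonds 458.3, dividends received from foreign subsidiaries of resident firms 585.8; secondary income: personal remittances sent abroad by immigrant workers 482.5; financial account: sale of domestic government bonds to non-residents 574.1, borrowing by resident firms from foreign banks 1021.2, domestic pension funds' purchases of foreign equities 1203.9, foreign purchases of equities on the domestic stock exchange 1247.1.)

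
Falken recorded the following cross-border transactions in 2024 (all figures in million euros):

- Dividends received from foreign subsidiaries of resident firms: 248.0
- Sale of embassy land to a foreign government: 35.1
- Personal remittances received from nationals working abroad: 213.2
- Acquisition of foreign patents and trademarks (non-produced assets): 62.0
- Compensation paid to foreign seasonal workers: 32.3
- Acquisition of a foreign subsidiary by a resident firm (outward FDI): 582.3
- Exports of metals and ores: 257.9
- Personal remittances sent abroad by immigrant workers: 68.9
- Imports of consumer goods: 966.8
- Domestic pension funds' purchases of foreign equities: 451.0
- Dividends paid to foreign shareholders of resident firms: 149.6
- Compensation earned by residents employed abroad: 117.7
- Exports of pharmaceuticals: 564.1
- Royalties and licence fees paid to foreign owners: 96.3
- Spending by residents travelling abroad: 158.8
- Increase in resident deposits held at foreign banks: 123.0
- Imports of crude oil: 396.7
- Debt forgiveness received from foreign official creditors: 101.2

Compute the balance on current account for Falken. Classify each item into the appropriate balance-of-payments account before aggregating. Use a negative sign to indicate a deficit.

Goods: 564.1 - 396.7 + 257.9 - 966.8 = -541.5
Services: -158.8 - 96.3 = -255.1
Primary income: -149.6 + 248.0 + 117.7 - 32.3 = 183.8
Secondary income: -68.9 + 213.2 = 144.3
Current account = (-541.5) + (-255.1) + 183.8 + 144.3 = -468.5
(Excluded from the current account — capital account: sale of embassy land to a foreign government 35.1, acquisition of foreign patents and trademarks (non-produced assets) 62.0, debt forgiveness received from foreign official creditors 101.2; financial account: acquisition of a foreign subsidiary by a resident firm (outward FDI) 582.3, domestic pension funds' purchases of foreign equities 451.0, increase in resident deposits held at foreign banks 123.0.)

-468.5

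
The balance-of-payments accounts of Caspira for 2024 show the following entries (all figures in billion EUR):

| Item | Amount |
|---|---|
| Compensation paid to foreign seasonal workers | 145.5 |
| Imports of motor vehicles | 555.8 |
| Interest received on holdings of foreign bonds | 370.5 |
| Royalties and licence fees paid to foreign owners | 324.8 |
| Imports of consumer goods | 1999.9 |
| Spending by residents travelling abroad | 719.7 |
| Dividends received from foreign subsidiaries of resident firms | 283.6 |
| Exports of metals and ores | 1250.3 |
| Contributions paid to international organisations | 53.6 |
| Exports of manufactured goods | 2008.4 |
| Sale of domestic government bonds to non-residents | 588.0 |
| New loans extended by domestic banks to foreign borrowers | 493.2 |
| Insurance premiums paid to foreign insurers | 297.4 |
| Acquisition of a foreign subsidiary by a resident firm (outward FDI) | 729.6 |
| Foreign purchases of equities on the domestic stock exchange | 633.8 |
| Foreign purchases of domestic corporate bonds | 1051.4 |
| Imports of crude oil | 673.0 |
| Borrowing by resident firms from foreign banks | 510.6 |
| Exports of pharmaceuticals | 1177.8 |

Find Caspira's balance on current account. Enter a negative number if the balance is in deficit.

Goods: 1250.3 + 1177.8 + 2008.4 - 555.8 - 1999.9 - 673.0 = 1207.8
Services: -719.7 - 324.8 - 297.4 = -1341.9
Primary income: 370.5 + 283.6 - 145.5 = 508.6
Secondary income: -53.6
Current account = 1207.8 + (-1341.9) + 508.6 + (-53.6) = 320.9
(Excluded from the current account — financial account: sale of domestic government bonds to non-residents 588.0, new loans extended by domestic banks to foreign borrowers 493.2, acquisition of a foreign subsidiary by a resident firm (outward FDI) 729.6, foreign purchases of equities on the domestic stock exchange 633.8, foreign purchases of domestic corporate bonds 1051.4, borrowing by resident firms from foreign banks 510.6.)

320.9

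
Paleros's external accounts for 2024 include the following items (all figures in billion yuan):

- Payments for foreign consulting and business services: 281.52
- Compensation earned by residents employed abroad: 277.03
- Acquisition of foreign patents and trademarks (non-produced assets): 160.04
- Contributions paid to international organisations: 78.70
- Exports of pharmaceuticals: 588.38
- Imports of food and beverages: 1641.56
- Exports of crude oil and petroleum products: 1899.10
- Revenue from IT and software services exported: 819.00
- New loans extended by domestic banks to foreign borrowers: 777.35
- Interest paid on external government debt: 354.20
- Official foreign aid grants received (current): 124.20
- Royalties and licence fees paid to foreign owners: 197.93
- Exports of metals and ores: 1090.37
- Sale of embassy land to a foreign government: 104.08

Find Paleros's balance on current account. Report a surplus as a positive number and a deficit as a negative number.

Goods: -1641.56 + 1090.37 + 1899.10 + 588.38 = 1936.29
Services: -281.52 + 819.00 - 197.93 = 339.55
Primary income: -354.20 + 277.03 = -77.17
Secondary income: -78.70 + 124.20 = 45.50
Current account = 1936.29 + 339.55 + (-77.17) + 45.50 = 2244.17
(Excluded from the current account — capital account: acquisition of foreign patents and trademarks (non-produced assets) 160.04, sale of embassy land to a foreign government 104.08; financial account: new loans extended by domestic banks to foreign borrowers 777.35.)

2244.17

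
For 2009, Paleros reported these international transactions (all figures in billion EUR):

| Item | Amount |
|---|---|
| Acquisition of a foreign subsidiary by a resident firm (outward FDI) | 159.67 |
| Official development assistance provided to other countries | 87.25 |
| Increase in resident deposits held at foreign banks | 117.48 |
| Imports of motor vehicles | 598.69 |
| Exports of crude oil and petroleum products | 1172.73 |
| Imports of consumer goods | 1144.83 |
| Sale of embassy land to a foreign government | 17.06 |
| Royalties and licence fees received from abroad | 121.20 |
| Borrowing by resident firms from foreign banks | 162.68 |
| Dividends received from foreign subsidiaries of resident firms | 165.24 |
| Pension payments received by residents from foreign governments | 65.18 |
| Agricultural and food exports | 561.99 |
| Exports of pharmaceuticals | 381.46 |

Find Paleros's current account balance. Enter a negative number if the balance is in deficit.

Goods: 381.46 - 1144.83 - 598.69 + 1172.73 + 561.99 = 372.66
Services: 121.20
Primary income: 165.24
Secondary income: -87.25 + 65.18 = -22.07
Current account = 372.66 + 121.20 + 165.24 + (-22.07) = 637.03
(Excluded from the current account — financial account: acquisition of a foreign subsidiary by a resident firm (outward FDI) 159.67, increase in resident deposits held at foreign banks 117.48, borrowing by resident firms from foreign banks 162.68; capital account: sale of embassy land to a foreign government 17.06.)

637.03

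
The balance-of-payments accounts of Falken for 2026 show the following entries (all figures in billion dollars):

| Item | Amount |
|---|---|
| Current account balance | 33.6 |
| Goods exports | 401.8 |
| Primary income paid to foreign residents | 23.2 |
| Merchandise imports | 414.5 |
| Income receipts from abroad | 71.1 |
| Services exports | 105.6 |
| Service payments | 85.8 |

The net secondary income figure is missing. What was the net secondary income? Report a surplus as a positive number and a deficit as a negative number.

-21.4

Current account = goods balance + services balance + net primary income + net secondary income
Sum of the known components = 55.0
Net secondary income = CA - (known components) = 33.6 - 55.0 = -21.4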